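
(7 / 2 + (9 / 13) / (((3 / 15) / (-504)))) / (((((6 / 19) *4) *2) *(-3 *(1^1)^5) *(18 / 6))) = 860111 / 11232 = 76.58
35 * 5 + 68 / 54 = 4759 / 27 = 176.26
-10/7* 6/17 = -60/119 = -0.50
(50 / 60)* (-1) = -5 / 6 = -0.83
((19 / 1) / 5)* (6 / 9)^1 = 38 / 15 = 2.53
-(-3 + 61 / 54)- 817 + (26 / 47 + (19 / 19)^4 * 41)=-1963337 / 2538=-773.58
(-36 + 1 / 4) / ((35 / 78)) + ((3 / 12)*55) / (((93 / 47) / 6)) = -41206 / 1085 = -37.98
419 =419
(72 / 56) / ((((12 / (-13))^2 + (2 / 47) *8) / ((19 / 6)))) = 452751 / 132608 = 3.41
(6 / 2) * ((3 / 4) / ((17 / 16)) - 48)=-2412 / 17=-141.88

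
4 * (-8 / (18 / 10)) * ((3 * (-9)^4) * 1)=-349920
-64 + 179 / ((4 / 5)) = 639 / 4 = 159.75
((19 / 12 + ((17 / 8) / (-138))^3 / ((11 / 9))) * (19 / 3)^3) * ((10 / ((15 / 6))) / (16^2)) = 17860340498981 / 2841849888768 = 6.28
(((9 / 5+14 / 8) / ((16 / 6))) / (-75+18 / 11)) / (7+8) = -781 / 645600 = -0.00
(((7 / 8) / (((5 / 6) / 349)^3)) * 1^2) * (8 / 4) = 16068231522 / 125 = 128545852.18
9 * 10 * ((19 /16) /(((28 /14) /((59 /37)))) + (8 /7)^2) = 5881725 /29008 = 202.76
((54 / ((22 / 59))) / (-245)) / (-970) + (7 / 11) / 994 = 115964 / 92802325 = 0.00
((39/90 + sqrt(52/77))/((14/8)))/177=26/18585 + 8 * sqrt(1001)/95403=0.00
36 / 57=12 / 19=0.63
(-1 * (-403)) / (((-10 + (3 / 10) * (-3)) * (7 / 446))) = -1797380 / 763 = -2355.67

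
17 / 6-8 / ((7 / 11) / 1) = -409 / 42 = -9.74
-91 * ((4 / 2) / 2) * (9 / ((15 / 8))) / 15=-29.12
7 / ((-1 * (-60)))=7 / 60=0.12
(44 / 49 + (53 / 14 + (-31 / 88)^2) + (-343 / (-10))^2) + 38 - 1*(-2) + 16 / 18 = 104347363649 / 85377600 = 1222.19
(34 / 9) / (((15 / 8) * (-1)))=-272 / 135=-2.01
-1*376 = -376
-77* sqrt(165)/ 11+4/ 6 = 2/ 3 - 7* sqrt(165) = -89.25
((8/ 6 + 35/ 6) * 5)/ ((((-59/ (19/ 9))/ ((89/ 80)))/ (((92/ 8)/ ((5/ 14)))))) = -11706793/ 254880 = -45.93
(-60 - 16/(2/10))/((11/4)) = -560/11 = -50.91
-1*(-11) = 11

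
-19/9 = -2.11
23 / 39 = 0.59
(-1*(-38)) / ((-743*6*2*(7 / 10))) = -95 / 15603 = -0.01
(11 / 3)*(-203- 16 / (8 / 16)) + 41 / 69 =-59414 / 69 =-861.07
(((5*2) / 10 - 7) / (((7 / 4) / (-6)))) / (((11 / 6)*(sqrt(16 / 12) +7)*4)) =648 / 1573 - 432*sqrt(3) / 11011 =0.34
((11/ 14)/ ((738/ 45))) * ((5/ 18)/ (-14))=-275/ 289296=-0.00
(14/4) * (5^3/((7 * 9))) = 6.94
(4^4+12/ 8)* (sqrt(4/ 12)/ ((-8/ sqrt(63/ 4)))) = -515* sqrt(21)/ 32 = -73.75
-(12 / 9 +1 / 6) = -3 / 2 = -1.50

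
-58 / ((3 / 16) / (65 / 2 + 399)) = -400432 / 3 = -133477.33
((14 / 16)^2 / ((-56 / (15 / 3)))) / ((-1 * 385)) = 1 / 5632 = 0.00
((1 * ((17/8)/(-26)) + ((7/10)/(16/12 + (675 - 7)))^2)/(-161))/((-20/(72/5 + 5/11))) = -350003671739/928302094720000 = -0.00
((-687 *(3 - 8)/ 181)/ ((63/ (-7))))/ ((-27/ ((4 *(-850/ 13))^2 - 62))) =5337.27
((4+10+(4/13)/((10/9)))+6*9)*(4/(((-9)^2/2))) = 6.74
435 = 435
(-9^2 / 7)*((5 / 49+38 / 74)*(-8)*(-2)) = -1446336 / 12691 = -113.97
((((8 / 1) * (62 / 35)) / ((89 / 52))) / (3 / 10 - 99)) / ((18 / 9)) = -25792 / 614901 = -0.04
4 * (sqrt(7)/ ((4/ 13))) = 13 * sqrt(7) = 34.39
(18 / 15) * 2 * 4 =48 / 5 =9.60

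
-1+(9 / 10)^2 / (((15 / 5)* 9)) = -97 / 100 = -0.97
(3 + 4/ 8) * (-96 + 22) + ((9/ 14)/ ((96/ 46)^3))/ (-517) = -23035613063/ 88940544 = -259.00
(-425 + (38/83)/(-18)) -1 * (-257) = -125515/747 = -168.03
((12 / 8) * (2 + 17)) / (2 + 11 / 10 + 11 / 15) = 171 / 23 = 7.43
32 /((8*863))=4 /863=0.00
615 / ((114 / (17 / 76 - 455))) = -7085415 / 2888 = -2453.40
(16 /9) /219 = 16 /1971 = 0.01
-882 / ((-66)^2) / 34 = -49 / 8228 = -0.01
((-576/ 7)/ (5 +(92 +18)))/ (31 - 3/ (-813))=-78048/ 3381805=-0.02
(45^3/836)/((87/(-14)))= -212625/12122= -17.54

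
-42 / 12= -7 / 2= -3.50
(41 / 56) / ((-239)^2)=41 / 3198776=0.00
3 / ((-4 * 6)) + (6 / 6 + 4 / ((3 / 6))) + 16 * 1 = 199 / 8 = 24.88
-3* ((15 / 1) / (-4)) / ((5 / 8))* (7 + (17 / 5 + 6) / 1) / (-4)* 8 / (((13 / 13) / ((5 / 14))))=-1476 / 7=-210.86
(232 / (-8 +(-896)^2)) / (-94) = -29 / 9432994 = -0.00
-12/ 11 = -1.09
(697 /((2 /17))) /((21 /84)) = 23698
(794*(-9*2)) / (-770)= 7146 / 385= 18.56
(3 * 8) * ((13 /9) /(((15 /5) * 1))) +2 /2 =113 /9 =12.56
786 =786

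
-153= -153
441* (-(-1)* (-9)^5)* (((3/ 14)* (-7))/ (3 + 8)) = 78121827/ 22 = 3550992.14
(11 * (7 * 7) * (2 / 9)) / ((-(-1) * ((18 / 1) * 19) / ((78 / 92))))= 7007 / 23598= 0.30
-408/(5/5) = -408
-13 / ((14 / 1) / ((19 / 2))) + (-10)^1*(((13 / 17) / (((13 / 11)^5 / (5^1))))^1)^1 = -345399039 / 13595036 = -25.41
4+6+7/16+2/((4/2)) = 183/16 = 11.44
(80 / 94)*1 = 40 / 47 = 0.85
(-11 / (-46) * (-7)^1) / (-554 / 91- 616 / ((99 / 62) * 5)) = 315315 / 15680572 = 0.02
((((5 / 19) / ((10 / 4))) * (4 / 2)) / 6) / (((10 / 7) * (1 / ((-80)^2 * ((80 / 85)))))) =143360 / 969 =147.95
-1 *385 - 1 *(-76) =-309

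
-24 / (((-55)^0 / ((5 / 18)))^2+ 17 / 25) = -600 / 341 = -1.76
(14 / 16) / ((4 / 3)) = 21 / 32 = 0.66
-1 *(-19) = 19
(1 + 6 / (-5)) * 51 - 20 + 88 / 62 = -4461 / 155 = -28.78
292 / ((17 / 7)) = 120.24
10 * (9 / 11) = 90 / 11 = 8.18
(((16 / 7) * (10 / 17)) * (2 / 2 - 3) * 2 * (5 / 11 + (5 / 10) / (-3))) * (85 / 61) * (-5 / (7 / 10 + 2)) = 1520000 / 380457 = 4.00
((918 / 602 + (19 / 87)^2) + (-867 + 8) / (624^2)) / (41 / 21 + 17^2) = 51596731843 / 9559437355520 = 0.01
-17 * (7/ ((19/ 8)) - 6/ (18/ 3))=-629/ 19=-33.11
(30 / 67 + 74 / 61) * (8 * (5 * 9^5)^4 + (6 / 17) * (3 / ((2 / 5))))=7014729816566666779601285460 / 69479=100961870731683915709801.30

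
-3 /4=-0.75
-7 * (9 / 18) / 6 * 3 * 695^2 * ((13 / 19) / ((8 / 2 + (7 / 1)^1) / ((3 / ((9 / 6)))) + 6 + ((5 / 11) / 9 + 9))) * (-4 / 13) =669472650 / 77311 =8659.47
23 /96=0.24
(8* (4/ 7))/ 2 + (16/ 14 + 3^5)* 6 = 1467.14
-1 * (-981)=981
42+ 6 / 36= 253 / 6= 42.17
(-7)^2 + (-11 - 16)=22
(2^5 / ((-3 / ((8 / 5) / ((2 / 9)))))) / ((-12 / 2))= 64 / 5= 12.80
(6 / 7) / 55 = 6 / 385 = 0.02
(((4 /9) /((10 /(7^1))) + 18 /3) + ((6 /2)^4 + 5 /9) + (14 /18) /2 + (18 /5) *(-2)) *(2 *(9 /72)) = 20.26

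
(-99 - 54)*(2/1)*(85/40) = -2601/4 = -650.25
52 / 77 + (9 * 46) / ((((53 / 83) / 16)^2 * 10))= 28110495716 / 1081465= 25992.98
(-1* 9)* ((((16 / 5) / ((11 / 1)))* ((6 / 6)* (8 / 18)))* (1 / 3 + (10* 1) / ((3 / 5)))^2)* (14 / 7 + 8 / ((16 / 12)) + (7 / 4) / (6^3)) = -363562 / 135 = -2693.05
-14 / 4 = -3.50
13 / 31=0.42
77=77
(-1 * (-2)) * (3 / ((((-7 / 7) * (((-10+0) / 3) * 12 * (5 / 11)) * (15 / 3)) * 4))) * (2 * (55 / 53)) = 363 / 10600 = 0.03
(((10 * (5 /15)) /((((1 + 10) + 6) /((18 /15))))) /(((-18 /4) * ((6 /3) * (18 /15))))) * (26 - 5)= -0.46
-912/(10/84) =-38304/5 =-7660.80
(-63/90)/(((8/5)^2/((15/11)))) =-525/1408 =-0.37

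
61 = 61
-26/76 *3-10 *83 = -31579/38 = -831.03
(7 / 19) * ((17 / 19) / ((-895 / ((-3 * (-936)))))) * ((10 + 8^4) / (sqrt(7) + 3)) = -2058042168 / 323095 + 686014056 * sqrt(7) / 323095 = -752.16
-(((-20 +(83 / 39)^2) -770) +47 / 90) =1326563 / 1690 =784.95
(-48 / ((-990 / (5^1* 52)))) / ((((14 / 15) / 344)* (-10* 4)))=-8944 / 77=-116.16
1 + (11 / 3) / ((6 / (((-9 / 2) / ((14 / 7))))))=-3 / 8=-0.38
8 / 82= 4 / 41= 0.10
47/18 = 2.61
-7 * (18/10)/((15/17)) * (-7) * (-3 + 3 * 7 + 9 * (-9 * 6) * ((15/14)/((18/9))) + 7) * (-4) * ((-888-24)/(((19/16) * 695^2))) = -361363968/2415125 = -149.63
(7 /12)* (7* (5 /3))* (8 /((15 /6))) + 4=232 /9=25.78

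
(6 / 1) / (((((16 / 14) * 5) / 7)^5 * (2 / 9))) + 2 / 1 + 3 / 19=149108202737 / 1945600000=76.64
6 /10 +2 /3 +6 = 109 /15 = 7.27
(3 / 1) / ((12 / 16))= 4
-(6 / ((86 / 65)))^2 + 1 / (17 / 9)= -20.04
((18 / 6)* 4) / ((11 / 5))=60 / 11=5.45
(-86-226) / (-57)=104 / 19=5.47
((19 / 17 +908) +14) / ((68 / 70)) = 549255 / 578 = 950.27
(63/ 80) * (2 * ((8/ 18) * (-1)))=-7/ 10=-0.70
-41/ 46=-0.89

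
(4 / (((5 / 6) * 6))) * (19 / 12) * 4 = 76 / 15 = 5.07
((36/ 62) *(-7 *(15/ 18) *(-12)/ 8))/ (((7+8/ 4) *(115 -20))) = 7/ 1178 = 0.01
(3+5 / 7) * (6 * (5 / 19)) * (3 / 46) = 0.38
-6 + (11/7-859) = -6044/7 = -863.43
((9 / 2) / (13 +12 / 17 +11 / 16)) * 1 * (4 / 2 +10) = 544 / 145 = 3.75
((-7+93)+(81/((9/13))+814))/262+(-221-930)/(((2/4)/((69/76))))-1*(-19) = -5144992/2489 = -2067.09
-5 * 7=-35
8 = 8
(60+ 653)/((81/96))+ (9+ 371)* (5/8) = 58457/54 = 1082.54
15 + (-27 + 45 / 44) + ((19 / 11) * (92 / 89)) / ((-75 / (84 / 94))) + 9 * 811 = 33534281087 / 4601300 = 7288.00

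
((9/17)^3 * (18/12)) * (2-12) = -10935/4913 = -2.23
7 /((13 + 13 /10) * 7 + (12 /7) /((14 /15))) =3430 /49949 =0.07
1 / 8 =0.12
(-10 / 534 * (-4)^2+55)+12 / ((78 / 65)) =64.70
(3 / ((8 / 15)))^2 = 31.64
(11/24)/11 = 1/24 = 0.04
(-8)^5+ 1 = -32767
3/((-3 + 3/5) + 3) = 5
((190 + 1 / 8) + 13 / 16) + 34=3599 / 16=224.94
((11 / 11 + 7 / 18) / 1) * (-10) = -13.89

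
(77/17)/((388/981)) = 11.45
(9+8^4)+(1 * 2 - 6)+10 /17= 69727 /17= 4101.59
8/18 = 4/9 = 0.44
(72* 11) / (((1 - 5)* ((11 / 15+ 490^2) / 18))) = -53460 / 3601511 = -0.01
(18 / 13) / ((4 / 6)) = 27 / 13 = 2.08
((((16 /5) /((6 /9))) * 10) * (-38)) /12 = -152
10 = 10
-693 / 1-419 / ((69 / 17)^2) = -3420464 / 4761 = -718.43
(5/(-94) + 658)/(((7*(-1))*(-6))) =61847/3948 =15.67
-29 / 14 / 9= -29 / 126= -0.23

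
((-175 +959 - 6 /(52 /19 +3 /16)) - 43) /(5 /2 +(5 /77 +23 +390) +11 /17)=245689950 /138384661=1.78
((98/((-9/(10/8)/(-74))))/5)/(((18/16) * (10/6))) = 14504/135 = 107.44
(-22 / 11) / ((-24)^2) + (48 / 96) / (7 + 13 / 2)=29 / 864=0.03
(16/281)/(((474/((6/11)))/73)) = 1168/244189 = 0.00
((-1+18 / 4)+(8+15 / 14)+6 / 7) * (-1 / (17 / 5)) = -470 / 119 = -3.95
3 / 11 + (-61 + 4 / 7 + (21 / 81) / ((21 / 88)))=-368416 / 6237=-59.07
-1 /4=-0.25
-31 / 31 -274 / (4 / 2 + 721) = -997 / 723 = -1.38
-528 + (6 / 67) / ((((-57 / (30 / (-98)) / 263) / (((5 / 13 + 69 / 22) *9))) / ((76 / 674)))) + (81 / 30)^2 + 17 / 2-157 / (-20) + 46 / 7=-1967103674677 / 3955276325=-497.34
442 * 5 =2210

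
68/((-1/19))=-1292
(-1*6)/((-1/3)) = 18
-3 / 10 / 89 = -3 / 890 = -0.00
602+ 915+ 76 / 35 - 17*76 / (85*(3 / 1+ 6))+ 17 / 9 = 53178 / 35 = 1519.37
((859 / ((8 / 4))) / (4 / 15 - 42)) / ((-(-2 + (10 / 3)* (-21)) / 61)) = -261995 / 30048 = -8.72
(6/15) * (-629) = -1258/5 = -251.60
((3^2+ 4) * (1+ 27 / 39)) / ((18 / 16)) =176 / 9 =19.56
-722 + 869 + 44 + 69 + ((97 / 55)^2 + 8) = 271.11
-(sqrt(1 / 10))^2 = -1 / 10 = -0.10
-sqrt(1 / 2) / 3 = -sqrt(2) / 6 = -0.24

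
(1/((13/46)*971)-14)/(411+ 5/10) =-353352/10388729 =-0.03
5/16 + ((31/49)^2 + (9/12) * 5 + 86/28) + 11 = 712009/38416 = 18.53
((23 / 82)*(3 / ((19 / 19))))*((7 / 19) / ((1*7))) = 69 / 1558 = 0.04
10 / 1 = 10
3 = 3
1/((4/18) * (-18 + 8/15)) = -135/524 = -0.26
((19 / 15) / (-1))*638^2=-7733836 / 15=-515589.07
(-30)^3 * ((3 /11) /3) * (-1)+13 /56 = 1512143 /616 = 2454.78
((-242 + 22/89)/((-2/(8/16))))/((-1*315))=-1793/9345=-0.19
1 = 1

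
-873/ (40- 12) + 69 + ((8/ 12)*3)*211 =12875/ 28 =459.82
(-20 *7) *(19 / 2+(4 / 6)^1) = -4270 / 3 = -1423.33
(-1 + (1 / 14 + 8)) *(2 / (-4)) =-99 / 28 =-3.54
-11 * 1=-11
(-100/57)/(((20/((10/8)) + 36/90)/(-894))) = 74500/779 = 95.64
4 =4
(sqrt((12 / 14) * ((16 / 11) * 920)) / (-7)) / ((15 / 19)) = -304 * sqrt(26565) / 8085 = -6.13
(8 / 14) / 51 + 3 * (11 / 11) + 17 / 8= 14669 / 2856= 5.14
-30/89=-0.34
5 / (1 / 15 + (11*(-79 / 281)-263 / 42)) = -295050 / 548071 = -0.54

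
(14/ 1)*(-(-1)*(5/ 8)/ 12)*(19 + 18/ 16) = 5635/ 384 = 14.67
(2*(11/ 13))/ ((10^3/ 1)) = 11/ 6500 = 0.00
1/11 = 0.09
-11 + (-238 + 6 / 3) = -247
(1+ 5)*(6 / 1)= 36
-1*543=-543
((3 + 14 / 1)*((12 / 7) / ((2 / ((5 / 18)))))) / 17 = 5 / 21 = 0.24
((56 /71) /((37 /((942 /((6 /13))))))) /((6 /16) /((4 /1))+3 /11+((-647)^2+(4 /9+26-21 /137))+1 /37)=49606292736 /477311675622931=0.00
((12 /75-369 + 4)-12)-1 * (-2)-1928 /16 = -24767 /50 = -495.34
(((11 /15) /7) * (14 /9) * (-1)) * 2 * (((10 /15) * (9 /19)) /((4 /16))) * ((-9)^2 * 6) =-19008 /95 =-200.08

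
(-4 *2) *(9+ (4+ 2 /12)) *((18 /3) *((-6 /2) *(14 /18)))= 4424 /3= 1474.67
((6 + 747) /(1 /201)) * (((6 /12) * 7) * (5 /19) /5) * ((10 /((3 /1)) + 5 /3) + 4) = 9535239 /38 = 250927.34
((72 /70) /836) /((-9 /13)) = -13 /7315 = -0.00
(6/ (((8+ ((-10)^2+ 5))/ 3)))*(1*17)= 306/ 113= 2.71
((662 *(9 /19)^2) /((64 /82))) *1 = 1099251 /5776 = 190.31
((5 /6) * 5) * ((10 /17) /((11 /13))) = 1625 /561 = 2.90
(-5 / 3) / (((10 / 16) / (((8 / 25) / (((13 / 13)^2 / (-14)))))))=896 / 75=11.95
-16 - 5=-21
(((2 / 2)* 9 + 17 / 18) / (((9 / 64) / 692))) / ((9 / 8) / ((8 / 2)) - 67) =-126840832 / 172935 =-733.46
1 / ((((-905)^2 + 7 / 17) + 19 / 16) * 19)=272 / 4232729465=0.00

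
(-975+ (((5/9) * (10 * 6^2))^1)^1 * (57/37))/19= -35.10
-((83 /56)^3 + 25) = -28.26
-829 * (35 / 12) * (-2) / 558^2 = 29015 / 1868184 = 0.02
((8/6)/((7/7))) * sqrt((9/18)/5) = 2 * sqrt(10)/15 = 0.42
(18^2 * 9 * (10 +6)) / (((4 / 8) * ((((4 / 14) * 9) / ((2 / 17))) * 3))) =24192 / 17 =1423.06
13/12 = 1.08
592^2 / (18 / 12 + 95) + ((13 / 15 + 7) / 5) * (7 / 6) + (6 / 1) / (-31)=4891183229 / 1346175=3633.39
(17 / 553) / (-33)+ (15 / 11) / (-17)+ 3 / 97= -1511179 / 30092601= -0.05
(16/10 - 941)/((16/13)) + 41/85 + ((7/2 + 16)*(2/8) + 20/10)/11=-1036531/1360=-762.16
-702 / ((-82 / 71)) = 24921 / 41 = 607.83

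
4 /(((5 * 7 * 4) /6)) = 6 /35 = 0.17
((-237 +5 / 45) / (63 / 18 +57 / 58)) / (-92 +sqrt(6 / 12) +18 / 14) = 116522* sqrt(2) / 36288045 +4228084 / 7257609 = 0.59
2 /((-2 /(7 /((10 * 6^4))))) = -7 /12960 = -0.00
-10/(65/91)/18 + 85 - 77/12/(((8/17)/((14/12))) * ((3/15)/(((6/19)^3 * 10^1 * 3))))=2241413/246924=9.08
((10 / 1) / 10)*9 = 9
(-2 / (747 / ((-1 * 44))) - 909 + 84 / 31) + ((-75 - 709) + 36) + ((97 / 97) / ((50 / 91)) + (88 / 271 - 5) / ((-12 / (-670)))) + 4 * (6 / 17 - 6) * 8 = -5585175589708 / 2667107475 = -2094.09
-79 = -79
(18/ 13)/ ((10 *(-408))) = -3/ 8840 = -0.00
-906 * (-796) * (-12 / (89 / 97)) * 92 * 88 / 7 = -6796178002944 / 623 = -10908792942.13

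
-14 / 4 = -7 / 2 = -3.50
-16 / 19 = -0.84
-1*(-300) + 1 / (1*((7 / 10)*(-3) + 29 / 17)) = 19930 / 67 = 297.46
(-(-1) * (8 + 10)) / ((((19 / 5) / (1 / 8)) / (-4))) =-45 / 19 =-2.37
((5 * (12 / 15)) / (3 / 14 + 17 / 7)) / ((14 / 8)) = 32 / 37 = 0.86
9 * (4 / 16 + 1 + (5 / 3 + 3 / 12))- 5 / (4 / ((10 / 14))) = 773 / 28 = 27.61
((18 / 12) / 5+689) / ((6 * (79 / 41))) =282613 / 4740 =59.62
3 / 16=0.19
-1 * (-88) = 88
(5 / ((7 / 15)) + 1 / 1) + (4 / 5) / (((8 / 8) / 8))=18.11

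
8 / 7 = 1.14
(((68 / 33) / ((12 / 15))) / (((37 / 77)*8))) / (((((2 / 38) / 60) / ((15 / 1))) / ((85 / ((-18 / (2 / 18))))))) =-24023125 / 3996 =-6011.79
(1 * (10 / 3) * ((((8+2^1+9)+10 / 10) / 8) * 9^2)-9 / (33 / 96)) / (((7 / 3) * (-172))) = -21411 / 13244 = -1.62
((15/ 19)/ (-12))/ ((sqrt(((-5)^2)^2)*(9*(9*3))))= -1/ 92340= -0.00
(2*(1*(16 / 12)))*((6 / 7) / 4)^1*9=5.14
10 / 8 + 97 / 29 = 533 / 116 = 4.59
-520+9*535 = 4295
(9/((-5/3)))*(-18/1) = 97.20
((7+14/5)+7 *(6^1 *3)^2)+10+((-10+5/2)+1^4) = 22813/10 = 2281.30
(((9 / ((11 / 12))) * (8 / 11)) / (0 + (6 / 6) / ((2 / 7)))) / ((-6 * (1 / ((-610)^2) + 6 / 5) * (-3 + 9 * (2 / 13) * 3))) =-92876160 / 378203287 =-0.25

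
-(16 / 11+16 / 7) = -288 / 77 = -3.74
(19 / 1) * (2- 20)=-342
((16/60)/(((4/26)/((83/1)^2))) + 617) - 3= 188324/15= 12554.93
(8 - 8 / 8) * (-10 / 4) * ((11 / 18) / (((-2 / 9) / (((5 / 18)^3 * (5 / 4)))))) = 240625 / 186624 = 1.29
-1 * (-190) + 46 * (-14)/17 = 2586/17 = 152.12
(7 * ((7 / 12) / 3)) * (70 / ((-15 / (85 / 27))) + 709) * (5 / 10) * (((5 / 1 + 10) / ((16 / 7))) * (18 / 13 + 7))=10513037465 / 404352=25999.72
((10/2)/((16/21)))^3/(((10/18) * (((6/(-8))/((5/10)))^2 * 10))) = 46305/2048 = 22.61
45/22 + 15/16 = 525/176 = 2.98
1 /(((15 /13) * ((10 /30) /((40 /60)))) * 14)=13 /105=0.12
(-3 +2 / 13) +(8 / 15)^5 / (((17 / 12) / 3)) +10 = 7.25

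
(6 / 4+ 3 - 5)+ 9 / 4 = 7 / 4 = 1.75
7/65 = 0.11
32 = 32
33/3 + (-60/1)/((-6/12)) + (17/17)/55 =7206/55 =131.02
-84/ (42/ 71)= -142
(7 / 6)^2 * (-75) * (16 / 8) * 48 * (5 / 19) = -49000 / 19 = -2578.95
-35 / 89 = -0.39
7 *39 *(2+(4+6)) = 3276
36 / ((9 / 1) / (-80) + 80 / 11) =31680 / 6301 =5.03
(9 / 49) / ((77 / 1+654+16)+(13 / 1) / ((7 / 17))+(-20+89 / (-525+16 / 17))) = 80181 / 331073393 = 0.00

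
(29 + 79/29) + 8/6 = 2876/87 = 33.06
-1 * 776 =-776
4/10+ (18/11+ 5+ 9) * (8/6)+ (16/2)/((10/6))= 4298/165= 26.05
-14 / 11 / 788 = -7 / 4334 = -0.00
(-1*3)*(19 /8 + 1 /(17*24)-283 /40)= 9583 /680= 14.09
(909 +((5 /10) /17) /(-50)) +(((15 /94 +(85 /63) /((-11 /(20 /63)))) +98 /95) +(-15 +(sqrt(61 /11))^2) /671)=40476570721395533 /44473026420900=910.14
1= 1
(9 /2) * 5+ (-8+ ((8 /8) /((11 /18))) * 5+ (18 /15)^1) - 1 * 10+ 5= 18.88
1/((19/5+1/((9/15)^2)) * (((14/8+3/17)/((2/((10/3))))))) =459/9694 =0.05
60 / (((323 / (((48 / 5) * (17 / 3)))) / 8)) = 1536 / 19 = 80.84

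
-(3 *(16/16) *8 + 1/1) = -25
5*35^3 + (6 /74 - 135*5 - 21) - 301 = 7894989 /37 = 213378.08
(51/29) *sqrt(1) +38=1153/29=39.76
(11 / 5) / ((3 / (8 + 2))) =7.33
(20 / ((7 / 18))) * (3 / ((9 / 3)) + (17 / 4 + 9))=5130 / 7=732.86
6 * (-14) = -84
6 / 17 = 0.35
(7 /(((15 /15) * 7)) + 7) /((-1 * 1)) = -8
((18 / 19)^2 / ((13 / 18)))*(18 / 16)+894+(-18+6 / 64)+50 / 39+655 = 691008061 / 450528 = 1533.77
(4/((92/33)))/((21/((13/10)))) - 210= -337957/1610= -209.91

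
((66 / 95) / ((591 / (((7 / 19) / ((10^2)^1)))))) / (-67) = -77 / 1191209750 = -0.00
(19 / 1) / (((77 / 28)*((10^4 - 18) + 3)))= 76 / 109835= 0.00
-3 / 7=-0.43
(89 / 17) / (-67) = -89 / 1139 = -0.08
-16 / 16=-1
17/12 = 1.42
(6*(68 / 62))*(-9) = -1836 / 31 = -59.23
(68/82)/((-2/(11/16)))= -187/656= -0.29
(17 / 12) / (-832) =-0.00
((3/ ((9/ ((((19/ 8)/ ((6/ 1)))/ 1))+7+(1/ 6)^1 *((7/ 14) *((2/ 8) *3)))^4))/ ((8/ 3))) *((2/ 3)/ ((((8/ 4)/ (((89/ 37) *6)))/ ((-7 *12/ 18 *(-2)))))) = 15962600177664/ 249185497355170357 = 0.00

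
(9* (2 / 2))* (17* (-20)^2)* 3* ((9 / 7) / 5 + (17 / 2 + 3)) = 15110280 / 7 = 2158611.43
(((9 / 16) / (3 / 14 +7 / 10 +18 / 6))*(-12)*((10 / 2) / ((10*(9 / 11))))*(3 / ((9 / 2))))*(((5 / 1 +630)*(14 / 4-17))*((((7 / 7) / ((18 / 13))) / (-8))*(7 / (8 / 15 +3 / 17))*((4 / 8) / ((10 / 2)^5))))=-136153017 / 158700800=-0.86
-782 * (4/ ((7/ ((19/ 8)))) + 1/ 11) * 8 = -697544/ 77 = -9059.01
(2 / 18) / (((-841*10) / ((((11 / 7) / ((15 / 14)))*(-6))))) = 0.00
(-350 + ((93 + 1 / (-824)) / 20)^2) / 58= -89184329839 / 15752243200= -5.66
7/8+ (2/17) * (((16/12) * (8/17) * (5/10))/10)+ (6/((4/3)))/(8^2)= 526583/554880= 0.95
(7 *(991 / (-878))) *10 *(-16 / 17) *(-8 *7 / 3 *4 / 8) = -15538880 / 22389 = -694.04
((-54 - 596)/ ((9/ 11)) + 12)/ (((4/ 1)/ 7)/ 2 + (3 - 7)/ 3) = 24647/ 33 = 746.88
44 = 44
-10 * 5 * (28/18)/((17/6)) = -1400/51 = -27.45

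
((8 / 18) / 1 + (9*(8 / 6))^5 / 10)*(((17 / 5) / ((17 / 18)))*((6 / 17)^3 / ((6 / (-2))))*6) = -967476096 / 122825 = -7876.87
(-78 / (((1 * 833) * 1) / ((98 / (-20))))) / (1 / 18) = 702 / 85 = 8.26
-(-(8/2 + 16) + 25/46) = 895/46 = 19.46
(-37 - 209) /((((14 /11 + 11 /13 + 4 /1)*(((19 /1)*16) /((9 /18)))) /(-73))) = 4.83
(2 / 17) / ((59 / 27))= 54 / 1003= 0.05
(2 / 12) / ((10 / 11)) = 11 / 60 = 0.18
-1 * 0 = 0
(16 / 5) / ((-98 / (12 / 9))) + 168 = 123448 / 735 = 167.96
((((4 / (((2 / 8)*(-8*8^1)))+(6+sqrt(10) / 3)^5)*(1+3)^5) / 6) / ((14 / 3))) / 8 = 79845.69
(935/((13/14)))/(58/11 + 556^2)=71995/22103601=0.00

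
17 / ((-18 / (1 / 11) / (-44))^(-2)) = 1377 / 4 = 344.25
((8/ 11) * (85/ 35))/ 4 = 0.44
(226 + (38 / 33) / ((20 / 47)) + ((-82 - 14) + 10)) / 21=47093 / 6930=6.80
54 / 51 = 18 / 17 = 1.06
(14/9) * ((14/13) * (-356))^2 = 347763584/1521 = 228641.41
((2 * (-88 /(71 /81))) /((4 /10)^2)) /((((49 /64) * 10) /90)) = -51321600 /3479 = -14751.83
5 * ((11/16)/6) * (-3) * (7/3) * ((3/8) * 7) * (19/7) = -7315/256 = -28.57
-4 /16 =-1 /4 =-0.25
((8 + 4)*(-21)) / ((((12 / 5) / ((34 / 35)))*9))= -34 / 3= -11.33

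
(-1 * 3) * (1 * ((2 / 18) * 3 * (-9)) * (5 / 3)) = 15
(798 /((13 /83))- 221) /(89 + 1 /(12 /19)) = 760332 /14131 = 53.81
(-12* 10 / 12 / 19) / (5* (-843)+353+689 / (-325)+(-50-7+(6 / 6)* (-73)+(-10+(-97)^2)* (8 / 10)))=-250 / 1674413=-0.00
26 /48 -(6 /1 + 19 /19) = -155 /24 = -6.46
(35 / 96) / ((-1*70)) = -1 / 192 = -0.01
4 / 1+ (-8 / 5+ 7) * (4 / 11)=5.96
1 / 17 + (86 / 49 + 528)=441335 / 833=529.81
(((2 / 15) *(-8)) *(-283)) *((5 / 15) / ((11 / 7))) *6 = 384.19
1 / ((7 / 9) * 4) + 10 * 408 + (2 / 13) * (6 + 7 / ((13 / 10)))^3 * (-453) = -98754.44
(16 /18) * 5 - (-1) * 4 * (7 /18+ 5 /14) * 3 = 844 /63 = 13.40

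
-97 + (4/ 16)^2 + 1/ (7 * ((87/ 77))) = -134761/ 1392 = -96.81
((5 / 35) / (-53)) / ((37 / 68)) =-68 / 13727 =-0.00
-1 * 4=-4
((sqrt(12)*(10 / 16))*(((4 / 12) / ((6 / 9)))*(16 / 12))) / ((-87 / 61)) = -305*sqrt(3) / 522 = -1.01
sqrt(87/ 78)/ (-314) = -sqrt(754)/ 8164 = -0.00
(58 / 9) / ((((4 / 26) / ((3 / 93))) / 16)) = 6032 / 279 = 21.62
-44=-44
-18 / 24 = -3 / 4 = -0.75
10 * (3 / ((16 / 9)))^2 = 3645 / 128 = 28.48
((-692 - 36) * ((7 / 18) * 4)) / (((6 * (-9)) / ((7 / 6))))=17836 / 729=24.47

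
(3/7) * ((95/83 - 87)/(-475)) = 3054/39425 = 0.08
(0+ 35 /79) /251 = 35 /19829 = 0.00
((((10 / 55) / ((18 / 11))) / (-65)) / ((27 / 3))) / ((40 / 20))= -1 / 10530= -0.00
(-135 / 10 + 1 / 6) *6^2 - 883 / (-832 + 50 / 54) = -10746879 / 22439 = -478.94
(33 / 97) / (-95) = -33 / 9215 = -0.00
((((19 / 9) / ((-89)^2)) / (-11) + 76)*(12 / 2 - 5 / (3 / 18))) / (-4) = 119195170 / 261393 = 456.00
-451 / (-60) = 451 / 60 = 7.52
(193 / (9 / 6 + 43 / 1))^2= 148996 / 7921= 18.81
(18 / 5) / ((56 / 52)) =117 / 35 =3.34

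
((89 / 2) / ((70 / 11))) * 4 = 979 / 35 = 27.97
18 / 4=9 / 2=4.50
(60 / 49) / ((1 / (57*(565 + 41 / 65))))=25147944 / 637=39478.72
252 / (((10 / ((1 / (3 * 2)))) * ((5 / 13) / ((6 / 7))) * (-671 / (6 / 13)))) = -108 / 16775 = -0.01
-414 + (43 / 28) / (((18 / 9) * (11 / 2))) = -127469 / 308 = -413.86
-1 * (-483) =483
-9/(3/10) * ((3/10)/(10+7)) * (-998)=8982/17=528.35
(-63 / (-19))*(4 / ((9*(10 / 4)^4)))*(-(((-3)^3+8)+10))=4032 / 11875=0.34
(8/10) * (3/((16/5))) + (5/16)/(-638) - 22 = -216925/10208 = -21.25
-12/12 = -1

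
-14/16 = -7/8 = -0.88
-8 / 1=-8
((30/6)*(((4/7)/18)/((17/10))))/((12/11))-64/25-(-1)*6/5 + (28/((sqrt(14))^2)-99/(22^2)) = 1841527/3534300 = 0.52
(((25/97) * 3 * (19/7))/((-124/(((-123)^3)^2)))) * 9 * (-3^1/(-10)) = -26646446006046855/168392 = -158240569659.17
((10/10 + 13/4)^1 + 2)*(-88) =-550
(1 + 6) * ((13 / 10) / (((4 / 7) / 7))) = 4459 / 40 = 111.48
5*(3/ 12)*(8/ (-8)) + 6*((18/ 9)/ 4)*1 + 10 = 47/ 4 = 11.75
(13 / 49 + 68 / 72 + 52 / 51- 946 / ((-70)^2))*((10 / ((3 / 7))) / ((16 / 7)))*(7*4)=2671571 / 4590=582.04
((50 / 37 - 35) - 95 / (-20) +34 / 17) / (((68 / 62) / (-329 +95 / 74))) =2992840161 / 372368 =8037.32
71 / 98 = 0.72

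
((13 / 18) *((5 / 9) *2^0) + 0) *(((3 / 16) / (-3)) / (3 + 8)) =-0.00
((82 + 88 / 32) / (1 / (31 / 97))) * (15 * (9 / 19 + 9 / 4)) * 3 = 97891335 / 29488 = 3319.70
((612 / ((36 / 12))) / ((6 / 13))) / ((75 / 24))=3536 / 25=141.44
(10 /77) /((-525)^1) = -2 /8085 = -0.00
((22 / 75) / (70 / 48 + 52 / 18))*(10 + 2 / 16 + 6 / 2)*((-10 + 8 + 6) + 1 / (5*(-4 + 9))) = 3.58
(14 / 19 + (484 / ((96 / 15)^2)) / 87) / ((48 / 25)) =9232075 / 20312064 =0.45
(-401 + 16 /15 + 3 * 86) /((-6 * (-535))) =-2129 /48150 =-0.04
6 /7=0.86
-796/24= -199/6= -33.17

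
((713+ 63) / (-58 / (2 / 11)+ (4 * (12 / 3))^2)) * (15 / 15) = -776 / 63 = -12.32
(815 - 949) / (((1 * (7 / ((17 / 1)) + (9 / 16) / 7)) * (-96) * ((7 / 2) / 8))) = 18224 / 2811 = 6.48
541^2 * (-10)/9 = -2926810/9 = -325201.11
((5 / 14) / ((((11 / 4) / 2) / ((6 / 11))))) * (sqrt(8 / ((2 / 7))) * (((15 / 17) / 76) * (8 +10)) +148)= 16200 * sqrt(7) / 273581 +17760 / 847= 21.12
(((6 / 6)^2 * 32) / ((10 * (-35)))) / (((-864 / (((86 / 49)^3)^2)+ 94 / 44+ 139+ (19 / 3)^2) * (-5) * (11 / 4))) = 0.00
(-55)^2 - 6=3019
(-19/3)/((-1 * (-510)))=-19/1530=-0.01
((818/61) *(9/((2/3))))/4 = 11043/244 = 45.26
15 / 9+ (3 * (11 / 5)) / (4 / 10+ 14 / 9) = 121 / 24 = 5.04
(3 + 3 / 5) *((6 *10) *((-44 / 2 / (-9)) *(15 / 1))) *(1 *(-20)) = -158400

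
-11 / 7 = -1.57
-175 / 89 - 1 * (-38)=3207 / 89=36.03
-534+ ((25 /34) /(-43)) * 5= -780833 /1462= -534.09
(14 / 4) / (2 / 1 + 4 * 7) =7 / 60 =0.12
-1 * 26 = -26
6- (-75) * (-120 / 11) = -8934 / 11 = -812.18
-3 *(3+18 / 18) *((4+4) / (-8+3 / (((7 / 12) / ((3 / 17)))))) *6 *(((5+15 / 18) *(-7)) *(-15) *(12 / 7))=17992800 / 211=85273.93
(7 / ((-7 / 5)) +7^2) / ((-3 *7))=-44 / 21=-2.10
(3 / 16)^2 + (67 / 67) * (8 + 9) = 4361 / 256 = 17.04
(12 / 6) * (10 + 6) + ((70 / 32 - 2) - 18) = 227 / 16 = 14.19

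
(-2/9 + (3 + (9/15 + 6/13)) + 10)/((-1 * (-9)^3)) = 8096/426465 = 0.02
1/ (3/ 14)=14/ 3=4.67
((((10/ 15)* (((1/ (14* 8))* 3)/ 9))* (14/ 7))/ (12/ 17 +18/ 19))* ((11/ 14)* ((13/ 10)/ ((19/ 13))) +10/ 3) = 547009/ 56518560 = 0.01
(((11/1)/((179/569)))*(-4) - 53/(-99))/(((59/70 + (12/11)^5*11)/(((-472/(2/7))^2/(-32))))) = 19619179338363605/29452397049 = 666131.84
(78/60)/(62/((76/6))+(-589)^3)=-247/38823928180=-0.00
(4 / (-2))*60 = -120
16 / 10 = 8 / 5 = 1.60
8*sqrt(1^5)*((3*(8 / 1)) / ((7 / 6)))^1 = 1152 / 7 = 164.57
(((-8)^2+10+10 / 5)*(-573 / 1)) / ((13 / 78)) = -261288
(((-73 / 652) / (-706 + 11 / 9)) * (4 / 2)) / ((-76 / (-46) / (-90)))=-679995 / 39288542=-0.02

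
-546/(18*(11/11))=-91/3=-30.33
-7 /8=-0.88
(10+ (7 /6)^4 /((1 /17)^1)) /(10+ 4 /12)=53777 /13392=4.02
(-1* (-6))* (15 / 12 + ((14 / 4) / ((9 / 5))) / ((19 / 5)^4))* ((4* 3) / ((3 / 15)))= 59081950 / 130321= 453.36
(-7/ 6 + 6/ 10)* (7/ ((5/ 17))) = -2023/ 150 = -13.49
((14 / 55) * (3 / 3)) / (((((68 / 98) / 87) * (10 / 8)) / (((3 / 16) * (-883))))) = -79048809 / 18700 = -4227.21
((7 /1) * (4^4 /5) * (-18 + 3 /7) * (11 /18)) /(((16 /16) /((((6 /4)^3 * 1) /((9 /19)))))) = -137104 /5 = -27420.80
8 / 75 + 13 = 983 / 75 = 13.11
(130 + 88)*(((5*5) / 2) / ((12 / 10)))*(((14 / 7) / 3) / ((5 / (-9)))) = -2725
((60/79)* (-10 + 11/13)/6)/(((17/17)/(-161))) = 191590/1027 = 186.55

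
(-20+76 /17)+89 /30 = -6407 /510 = -12.56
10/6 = 5/3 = 1.67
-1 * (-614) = 614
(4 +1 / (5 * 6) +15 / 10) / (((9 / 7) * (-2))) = -581 / 270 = -2.15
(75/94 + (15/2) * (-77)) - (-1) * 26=-25883/47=-550.70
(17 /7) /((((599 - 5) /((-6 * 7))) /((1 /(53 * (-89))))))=17 /466983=0.00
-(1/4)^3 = -1/64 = -0.02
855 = 855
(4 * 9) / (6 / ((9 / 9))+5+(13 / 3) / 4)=432 / 145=2.98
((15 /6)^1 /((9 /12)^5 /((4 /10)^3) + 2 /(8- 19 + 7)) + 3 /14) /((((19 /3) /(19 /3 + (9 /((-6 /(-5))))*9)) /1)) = 161941751 /13980428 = 11.58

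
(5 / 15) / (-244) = -1 / 732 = -0.00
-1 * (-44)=44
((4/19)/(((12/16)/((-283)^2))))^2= 1642047467776/3249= 505400882.66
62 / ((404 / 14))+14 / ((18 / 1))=2660 / 909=2.93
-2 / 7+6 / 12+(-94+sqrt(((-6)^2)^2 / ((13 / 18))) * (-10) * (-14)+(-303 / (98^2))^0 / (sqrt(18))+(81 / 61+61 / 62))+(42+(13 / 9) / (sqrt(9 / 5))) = -654887 / 13237+sqrt(2) / 6+13 * sqrt(5) / 27+15120 * sqrt(26) / 13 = 5882.39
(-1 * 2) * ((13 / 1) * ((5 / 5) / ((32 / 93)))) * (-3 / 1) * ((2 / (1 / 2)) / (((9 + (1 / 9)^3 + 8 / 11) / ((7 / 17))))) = 203594391 / 5304952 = 38.38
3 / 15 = 1 / 5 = 0.20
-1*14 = -14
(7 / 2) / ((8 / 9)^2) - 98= -11977 / 128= -93.57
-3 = -3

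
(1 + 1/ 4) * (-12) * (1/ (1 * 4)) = -15/ 4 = -3.75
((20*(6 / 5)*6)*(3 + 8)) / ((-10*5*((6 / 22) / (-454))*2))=659208 / 25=26368.32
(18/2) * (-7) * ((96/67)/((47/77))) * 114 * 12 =-637072128/3149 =-202309.35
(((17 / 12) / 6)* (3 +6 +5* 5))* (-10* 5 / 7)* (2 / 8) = -7225 / 504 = -14.34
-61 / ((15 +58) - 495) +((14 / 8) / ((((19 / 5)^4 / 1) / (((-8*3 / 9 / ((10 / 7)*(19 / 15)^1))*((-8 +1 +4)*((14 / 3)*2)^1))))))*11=4131557039 / 1044913778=3.95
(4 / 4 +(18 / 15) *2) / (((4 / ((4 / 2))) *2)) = 17 / 20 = 0.85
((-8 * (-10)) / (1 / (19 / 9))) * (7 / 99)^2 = 74480 / 88209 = 0.84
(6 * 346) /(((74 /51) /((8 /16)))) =26469 /37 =715.38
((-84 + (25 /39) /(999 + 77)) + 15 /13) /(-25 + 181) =-3476531 /6546384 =-0.53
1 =1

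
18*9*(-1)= -162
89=89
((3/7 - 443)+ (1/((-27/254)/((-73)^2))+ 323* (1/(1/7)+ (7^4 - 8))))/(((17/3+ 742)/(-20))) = -2739083840/141309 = -19383.65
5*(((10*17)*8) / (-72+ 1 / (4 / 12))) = -6800 / 69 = -98.55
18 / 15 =6 / 5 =1.20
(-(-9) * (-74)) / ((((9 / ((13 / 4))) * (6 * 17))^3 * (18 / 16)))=-81289 / 3094482528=-0.00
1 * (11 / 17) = 11 / 17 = 0.65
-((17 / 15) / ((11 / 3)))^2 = -289 / 3025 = -0.10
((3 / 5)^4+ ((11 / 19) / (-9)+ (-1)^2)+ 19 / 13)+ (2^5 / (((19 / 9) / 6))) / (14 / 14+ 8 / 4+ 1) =35100688 / 1389375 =25.26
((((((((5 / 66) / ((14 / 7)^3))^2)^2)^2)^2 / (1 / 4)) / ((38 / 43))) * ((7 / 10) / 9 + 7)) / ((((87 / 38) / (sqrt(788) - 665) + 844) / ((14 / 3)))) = 24241302490234375 * sqrt(197) / 2662652627985016277895177015938257262877952568758955409408 + 11834528317264373779296875 / 15975915767910097667371062095629543577267715412553732456448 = 0.00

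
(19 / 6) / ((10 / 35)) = 133 / 12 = 11.08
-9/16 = -0.56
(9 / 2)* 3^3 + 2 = 247 / 2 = 123.50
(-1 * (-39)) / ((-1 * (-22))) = 39 / 22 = 1.77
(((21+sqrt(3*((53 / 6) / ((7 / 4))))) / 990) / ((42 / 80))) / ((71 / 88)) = 32*sqrt(742) / 93933+32 / 639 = 0.06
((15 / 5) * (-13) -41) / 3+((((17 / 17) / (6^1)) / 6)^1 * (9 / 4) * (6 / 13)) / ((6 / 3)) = -16631 / 624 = -26.65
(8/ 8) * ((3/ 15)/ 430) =1/ 2150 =0.00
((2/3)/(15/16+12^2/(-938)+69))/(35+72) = 15008/168094539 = 0.00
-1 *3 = -3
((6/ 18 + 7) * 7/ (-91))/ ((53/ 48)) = -352/ 689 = -0.51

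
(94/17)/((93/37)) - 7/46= 148921/72726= 2.05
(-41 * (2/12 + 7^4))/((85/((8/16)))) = -590687/1020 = -579.10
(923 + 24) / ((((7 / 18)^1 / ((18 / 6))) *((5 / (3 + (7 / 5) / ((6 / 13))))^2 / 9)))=837666009 / 8750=95733.26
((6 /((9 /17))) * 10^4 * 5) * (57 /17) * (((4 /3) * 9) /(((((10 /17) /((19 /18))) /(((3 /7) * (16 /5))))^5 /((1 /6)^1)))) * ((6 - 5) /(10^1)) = 2188850739905069056 /63814078125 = 34300436.58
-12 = -12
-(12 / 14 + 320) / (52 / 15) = -16845 / 182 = -92.55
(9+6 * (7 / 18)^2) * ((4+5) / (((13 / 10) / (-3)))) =-2675 / 13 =-205.77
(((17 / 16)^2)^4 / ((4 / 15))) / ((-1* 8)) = -104636361615 / 137438953472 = -0.76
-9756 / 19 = -513.47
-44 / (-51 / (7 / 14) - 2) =11 / 26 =0.42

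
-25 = -25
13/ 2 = 6.50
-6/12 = -1/2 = -0.50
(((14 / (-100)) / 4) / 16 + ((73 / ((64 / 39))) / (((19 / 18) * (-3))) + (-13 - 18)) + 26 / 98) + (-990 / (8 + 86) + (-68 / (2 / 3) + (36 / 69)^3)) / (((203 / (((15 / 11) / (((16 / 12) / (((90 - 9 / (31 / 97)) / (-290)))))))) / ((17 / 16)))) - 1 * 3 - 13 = -14817579325036140999 / 244287589651582400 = -60.66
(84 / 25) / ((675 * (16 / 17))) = 119 / 22500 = 0.01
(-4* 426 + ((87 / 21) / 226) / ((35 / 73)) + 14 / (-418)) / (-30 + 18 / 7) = 19719195457 / 317412480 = 62.12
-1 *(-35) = 35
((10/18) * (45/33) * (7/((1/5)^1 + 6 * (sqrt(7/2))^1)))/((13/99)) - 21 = -862302/40937 + 39375 * sqrt(14)/40937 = -17.47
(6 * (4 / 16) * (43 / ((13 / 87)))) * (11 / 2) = 123453 / 52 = 2374.10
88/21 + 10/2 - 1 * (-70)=1663/21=79.19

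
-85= -85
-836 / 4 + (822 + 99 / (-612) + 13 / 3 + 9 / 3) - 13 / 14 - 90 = 755759 / 1428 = 529.24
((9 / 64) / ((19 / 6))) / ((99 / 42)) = 63 / 3344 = 0.02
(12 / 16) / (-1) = -3 / 4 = -0.75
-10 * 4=-40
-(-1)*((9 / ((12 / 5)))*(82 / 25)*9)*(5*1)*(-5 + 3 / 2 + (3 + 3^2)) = 18819 / 4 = 4704.75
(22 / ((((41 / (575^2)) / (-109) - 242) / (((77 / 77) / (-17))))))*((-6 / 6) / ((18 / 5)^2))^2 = 247762109375 / 7781915334554136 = 0.00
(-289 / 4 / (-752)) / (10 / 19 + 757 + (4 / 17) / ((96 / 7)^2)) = 3360492 / 26496059885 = 0.00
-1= -1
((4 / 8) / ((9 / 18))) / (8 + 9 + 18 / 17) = 17 / 307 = 0.06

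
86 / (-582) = -43 / 291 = -0.15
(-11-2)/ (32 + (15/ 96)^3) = -425984/ 1048701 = -0.41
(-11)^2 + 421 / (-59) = 6718 / 59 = 113.86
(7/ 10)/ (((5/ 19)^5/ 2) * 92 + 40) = 17332693/ 991877100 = 0.02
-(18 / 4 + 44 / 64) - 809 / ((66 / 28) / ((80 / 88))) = -317.20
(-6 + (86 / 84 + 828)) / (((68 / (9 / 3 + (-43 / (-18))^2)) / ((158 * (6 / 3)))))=1100509579 / 33048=33300.34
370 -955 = -585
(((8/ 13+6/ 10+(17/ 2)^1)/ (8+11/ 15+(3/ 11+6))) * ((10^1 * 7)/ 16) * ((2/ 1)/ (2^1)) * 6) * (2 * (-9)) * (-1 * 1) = 305.91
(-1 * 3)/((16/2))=-3/8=-0.38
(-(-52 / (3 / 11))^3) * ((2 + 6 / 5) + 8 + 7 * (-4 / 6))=18340626304 / 405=45285497.05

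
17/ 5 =3.40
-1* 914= -914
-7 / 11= -0.64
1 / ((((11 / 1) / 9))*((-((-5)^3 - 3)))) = 9 / 1408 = 0.01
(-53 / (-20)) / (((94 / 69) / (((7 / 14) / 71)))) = 3657 / 266960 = 0.01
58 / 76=29 / 38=0.76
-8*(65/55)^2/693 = -1352/83853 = -0.02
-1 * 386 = -386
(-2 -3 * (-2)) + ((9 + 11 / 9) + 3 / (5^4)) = 80027 / 5625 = 14.23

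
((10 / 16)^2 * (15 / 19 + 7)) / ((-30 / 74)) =-6845 / 912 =-7.51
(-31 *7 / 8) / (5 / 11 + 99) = -2387 / 8752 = -0.27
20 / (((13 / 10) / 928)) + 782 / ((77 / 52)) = 14819832 / 1001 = 14805.03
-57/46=-1.24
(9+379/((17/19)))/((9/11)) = 80894/153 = 528.72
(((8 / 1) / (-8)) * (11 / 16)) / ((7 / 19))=-209 / 112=-1.87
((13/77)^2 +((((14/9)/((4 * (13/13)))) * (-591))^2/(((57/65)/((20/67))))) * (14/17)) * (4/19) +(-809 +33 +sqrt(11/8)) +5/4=sqrt(22)/4 +616824409176485/263291071428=2343.92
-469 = -469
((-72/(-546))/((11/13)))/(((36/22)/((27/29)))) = 18/203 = 0.09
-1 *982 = -982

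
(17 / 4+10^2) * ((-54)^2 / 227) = 303993 / 227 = 1339.18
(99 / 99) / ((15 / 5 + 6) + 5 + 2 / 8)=4 / 57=0.07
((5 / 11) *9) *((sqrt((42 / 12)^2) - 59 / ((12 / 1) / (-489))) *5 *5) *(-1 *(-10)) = 54174375 / 22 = 2462471.59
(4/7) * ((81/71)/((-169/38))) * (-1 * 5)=61560/83993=0.73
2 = 2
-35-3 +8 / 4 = -36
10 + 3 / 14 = 143 / 14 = 10.21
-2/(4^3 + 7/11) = -22/711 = -0.03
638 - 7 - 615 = 16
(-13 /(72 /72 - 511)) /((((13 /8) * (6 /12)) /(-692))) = -5536 /255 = -21.71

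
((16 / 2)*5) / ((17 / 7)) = 280 / 17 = 16.47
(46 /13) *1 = 46 /13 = 3.54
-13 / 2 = -6.50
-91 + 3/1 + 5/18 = -1579/18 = -87.72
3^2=9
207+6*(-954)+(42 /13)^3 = -12046761 /2197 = -5483.28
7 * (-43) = -301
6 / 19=0.32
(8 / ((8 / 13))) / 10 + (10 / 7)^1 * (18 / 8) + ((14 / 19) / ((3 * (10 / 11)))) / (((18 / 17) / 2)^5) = 1297098217 / 117802755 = 11.01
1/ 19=0.05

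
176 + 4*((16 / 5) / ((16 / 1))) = 884 / 5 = 176.80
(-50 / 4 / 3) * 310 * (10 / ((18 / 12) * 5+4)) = -77500 / 69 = -1123.19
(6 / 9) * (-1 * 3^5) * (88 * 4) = -57024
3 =3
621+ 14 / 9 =622.56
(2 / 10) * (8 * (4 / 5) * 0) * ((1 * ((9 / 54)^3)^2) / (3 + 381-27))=0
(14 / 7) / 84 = 1 / 42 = 0.02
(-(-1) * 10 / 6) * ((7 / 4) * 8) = 70 / 3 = 23.33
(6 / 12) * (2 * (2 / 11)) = 2 / 11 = 0.18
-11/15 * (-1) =11/15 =0.73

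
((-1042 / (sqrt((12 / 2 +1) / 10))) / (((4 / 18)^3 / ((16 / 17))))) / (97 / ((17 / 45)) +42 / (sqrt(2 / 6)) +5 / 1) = -845075025 * sqrt(70) / 15988973 +19370259 * sqrt(210) / 2284139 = -319.31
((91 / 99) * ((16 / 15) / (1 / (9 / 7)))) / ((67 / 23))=4784 / 11055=0.43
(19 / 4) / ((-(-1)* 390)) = 19 / 1560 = 0.01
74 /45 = 1.64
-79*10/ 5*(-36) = 5688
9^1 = 9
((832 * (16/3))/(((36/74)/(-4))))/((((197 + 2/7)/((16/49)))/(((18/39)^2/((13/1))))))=-4849664/4901169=-0.99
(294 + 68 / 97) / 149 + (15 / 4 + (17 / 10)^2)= 3113848 / 361325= 8.62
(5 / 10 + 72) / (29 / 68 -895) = -4930 / 60831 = -0.08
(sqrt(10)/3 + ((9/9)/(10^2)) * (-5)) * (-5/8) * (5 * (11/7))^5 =-18792.17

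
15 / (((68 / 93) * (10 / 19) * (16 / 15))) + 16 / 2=96923 / 2176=44.54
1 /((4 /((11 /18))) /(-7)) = -77 /72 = -1.07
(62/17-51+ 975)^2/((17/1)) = 248692900/4913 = 50619.36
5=5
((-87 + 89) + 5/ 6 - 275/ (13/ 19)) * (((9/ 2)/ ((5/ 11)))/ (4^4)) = -1027257/ 66560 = -15.43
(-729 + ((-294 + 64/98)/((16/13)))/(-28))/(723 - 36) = -7908073/7540512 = -1.05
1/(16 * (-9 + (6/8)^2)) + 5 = 674/135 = 4.99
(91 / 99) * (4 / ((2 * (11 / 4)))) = 728 / 1089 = 0.67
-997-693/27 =-3068/3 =-1022.67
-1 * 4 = -4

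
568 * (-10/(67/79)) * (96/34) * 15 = -323078400/1139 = -283650.92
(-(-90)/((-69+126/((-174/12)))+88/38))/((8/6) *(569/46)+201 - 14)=-180090/30691409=-0.01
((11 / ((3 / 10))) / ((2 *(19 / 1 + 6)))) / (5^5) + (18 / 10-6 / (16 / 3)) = 0.68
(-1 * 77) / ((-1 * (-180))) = -77 / 180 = -0.43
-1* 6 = -6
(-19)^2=361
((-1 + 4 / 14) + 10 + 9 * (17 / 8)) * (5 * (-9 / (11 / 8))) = -71595 / 77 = -929.81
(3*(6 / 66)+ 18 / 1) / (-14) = -201 / 154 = -1.31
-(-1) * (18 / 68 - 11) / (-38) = 365 / 1292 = 0.28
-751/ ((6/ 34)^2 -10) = 217039/ 2881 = 75.33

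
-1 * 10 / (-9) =10 / 9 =1.11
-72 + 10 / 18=-643 / 9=-71.44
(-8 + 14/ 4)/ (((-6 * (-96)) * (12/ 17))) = -17/ 1536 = -0.01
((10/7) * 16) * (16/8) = 320/7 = 45.71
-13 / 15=-0.87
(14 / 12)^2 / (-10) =-49 / 360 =-0.14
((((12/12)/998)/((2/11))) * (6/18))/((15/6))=11/14970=0.00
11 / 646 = 0.02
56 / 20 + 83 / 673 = 2.92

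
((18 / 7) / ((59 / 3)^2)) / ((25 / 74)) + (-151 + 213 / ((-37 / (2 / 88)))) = -149862509711 / 991736900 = -151.11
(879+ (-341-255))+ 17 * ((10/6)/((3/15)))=1274/3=424.67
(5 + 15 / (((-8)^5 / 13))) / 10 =0.50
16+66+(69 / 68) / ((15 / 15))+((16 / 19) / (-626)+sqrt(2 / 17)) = sqrt(34) / 17+33570271 / 404396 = 83.36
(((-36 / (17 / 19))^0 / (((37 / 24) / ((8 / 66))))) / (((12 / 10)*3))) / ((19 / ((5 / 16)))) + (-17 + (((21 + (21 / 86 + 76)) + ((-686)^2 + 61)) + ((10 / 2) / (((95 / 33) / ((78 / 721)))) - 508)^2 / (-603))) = 1862823647115301867765 / 3960845515201806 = 470309.59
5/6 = 0.83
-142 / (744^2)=-71 / 276768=-0.00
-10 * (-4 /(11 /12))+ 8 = 568 /11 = 51.64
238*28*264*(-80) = -140743680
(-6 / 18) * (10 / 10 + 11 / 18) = -29 / 54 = -0.54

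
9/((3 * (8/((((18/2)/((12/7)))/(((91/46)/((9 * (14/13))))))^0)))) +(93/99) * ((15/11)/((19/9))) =18057/18392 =0.98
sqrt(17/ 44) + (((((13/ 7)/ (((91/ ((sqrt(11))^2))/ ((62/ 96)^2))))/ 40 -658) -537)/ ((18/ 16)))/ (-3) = sqrt(187)/ 22 + 5396418229/ 15240960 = 354.69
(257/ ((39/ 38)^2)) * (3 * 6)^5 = 77914866816/ 169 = 461034714.89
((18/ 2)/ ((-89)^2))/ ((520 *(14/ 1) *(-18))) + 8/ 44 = 230659509/ 1268627360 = 0.18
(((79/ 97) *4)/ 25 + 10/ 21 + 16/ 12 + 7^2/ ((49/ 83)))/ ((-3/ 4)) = -113.25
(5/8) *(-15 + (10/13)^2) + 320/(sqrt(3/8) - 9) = -2600197/58136 - 128 *sqrt(6)/129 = -47.16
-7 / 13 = -0.54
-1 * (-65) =65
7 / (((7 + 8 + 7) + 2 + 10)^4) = 7 / 1336336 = 0.00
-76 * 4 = -304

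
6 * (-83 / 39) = -166 / 13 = -12.77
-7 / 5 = -1.40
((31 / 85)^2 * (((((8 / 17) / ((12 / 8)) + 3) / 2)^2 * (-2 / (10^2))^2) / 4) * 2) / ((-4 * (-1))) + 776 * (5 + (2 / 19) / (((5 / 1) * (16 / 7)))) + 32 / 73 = 8106336589038356827 / 2085185286000000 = 3887.59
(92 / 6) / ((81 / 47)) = 2162 / 243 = 8.90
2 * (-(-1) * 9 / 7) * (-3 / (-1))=54 / 7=7.71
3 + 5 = 8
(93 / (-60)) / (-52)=31 / 1040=0.03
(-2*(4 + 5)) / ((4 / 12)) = -54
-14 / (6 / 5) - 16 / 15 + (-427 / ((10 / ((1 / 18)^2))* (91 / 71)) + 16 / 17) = -11.89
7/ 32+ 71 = 2279/ 32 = 71.22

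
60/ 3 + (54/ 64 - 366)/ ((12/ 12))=-11045/ 32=-345.16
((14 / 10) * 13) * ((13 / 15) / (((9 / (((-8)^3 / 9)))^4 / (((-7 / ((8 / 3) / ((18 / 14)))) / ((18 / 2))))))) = -10161892622336 / 1076168025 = -9442.66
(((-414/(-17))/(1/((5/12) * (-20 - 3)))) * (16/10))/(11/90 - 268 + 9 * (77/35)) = 571320/379559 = 1.51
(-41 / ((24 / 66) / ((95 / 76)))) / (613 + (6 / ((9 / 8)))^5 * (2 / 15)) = -8219475 / 69304592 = -0.12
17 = 17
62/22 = 31/11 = 2.82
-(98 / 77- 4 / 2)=8 / 11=0.73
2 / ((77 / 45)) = 90 / 77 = 1.17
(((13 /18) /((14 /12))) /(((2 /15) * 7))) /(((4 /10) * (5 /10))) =325 /98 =3.32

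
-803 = -803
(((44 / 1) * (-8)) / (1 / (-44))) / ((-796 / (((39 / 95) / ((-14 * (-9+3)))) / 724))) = -3146 / 23952635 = -0.00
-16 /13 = -1.23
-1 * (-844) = 844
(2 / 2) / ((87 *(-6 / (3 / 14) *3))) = -1 / 7308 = -0.00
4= 4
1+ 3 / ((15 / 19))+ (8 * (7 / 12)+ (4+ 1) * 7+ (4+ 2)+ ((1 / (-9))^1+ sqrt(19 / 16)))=sqrt(19) / 4+ 2266 / 45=51.45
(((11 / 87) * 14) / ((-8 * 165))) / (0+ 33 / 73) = -511 / 172260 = -0.00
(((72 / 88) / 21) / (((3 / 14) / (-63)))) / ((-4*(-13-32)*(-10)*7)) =1 / 1100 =0.00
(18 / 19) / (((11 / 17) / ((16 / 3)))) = 1632 / 209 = 7.81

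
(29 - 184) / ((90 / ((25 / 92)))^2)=-0.00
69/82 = 0.84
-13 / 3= -4.33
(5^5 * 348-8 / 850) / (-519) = -462187496 / 220575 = -2095.38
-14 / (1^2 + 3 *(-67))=7 / 100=0.07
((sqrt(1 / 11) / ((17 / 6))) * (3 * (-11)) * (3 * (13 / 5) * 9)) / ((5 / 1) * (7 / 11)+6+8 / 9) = -625482 * sqrt(11) / 84745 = -24.48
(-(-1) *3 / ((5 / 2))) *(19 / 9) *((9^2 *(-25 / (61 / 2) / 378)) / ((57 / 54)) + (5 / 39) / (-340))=-0.42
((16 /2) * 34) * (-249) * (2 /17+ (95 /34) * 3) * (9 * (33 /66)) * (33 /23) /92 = -21372417 /529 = -40401.54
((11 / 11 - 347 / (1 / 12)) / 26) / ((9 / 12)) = -8326 / 39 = -213.49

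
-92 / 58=-46 / 29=-1.59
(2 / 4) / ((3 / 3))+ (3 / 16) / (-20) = 157 / 320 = 0.49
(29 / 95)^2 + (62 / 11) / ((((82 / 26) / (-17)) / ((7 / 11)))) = -861451649 / 44773025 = -19.24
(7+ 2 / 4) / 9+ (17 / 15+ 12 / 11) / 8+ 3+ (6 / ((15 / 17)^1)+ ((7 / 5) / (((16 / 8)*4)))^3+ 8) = 13317373 / 704000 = 18.92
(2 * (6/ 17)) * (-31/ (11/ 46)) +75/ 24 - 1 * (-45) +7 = -54429/ 1496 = -36.38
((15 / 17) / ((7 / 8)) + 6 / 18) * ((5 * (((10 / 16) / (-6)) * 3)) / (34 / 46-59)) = 55085 / 1530816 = 0.04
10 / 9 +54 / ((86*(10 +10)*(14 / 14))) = 8843 / 7740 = 1.14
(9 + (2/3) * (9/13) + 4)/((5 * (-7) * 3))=-5/39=-0.13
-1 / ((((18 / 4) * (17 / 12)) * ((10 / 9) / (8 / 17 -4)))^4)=-429981696 / 6975757441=-0.06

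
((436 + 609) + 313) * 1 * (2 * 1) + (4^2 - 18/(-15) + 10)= 13716/5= 2743.20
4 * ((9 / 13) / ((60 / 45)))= 27 / 13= 2.08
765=765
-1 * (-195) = 195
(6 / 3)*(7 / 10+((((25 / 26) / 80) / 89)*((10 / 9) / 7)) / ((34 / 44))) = 34697491 / 24782940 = 1.40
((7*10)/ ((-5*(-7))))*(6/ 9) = 4/ 3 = 1.33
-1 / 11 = -0.09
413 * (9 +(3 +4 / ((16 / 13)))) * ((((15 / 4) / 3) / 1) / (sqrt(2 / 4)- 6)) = -377895 / 284- 125965 * sqrt(2) / 1136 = -1487.43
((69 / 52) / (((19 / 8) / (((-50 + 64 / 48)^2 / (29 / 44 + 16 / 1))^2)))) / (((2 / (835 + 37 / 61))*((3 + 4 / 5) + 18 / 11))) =2466102594144527360 / 2841462010413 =867899.20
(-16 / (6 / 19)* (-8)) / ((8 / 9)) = 456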